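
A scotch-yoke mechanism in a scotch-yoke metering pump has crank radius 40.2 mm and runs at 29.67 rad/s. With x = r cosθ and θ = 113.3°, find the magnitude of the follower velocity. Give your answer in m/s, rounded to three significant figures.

ω = 29.67 rad/s
x = r cosθ ⇒ ẋ = −rω sinθ.
|v| = rω|sinθ| = 0.0402·29.67·|sin 113.3°| = 1.0955 m/s.

1.10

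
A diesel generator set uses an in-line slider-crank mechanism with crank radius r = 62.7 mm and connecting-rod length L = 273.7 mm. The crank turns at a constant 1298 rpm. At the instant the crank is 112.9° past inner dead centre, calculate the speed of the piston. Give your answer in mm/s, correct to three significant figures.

ω = 2π·1298/60 = 135.9 rad/s
For an in-line slider-crank, x = r cosθ + √(L² − r² sin²θ), so v = −rω sinθ·[1 + r cosθ/√(L² − r² sin²θ)].
With r = 0.0627 m, L = 0.2737 m, θ = 112.9°: √(L² − r² sin²θ) = 0.26754 m.
v = −0.0627·135.9·0.92119·[1 + 0.0627·-0.38912/0.26754] = -7.1349 m/s.
|v| = 7.1349 m/s = 7134.9 mm/s.

7130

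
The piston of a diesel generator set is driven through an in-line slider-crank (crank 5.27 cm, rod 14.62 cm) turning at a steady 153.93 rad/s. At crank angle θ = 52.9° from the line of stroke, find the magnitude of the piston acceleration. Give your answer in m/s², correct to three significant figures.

641

ω = 153.9 rad/s
x(θ) = r cosθ + √(L² − r² sin²θ); with ω constant, a = ω²·d²x/dθ².
d²x/dθ² = −r cosθ − r²(cos2θ)/√u − r⁴ sin²2θ/(4u^{3/2}),  u = L² − r² sin²θ = 0.0196077 m².
Substituting r = 0.0527 m, L = 0.1462 m, θ = 52.9°: d²x/dθ² = -0.027039 m.
a = ω²·d²x/dθ² = (153.9)²·(-0.027039) = -640.67 m/s²;  |a| = 640.67 m/s².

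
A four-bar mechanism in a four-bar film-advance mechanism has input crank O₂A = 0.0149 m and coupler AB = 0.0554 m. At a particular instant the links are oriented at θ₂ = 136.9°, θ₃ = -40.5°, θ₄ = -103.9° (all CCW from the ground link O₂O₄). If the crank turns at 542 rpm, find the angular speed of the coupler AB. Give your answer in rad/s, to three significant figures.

ω₂ = 56.76 rad/s (from 542 rpm).
Differentiating the loop-closure r₂e^{iθ₂}+r₃e^{iθ₃}=r₁+r₄e^{iθ₄} gives r₂ω₂e^{iθ₂}+r₃ω₃e^{iθ₃}=r₄ω₄e^{iθ₄}.
Eliminating the other unknown: ω₃ = r₂ω₂ sin(θ₄−θ₂) / [r₃ sin(θ₃−θ₄)].
Numerator sine = +0.87292; denominator sine = +0.89415.
Result = 0.0149·56.76·(+0.87292) / (0.0554·(+0.89415)) = +14.903 rad/s; magnitude 14.903 rad/s.

14.9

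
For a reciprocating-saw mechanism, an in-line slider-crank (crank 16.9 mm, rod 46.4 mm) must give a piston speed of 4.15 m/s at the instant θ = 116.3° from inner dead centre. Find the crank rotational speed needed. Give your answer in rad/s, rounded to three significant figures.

For an in-line slider-crank, |v_piston| = rω|sinθ|·[1 + r cosθ/√(L² − r² sin²θ)].
With r = 0.0169 m, L = 0.0464 m, θ = 116.3°: the bracketed kinematic factor |dx/dθ| = 0.012564 m.
ω = v/|dx/dθ| = 4.15/0.012564 = 330.31 rad/s.

330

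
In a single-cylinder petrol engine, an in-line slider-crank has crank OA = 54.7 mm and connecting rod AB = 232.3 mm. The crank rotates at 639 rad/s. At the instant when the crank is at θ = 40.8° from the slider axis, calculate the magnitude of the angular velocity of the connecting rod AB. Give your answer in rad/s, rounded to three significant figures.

115

ω = 639 rad/s
The rod makes angle φ with the slider axis where L sinφ = r sinθ; differentiating, L cosφ·φ̇ = r ω cosθ.
L cosφ = √(L² − r² sin²θ) = 0.22953 m.
|ω_rod| = r ω |cosθ| / √(L² − r² sin²θ) = 0.0547·639·0.75700/0.22953 = 115.27 rad/s.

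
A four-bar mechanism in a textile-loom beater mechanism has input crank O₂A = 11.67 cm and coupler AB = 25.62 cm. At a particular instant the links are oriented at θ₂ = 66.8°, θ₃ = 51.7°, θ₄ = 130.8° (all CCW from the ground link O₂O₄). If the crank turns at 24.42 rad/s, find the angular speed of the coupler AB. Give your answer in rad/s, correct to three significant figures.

10.2

ω₂ = 24.42 rad/s
Differentiating the loop-closure r₂e^{iθ₂}+r₃e^{iθ₃}=r₁+r₄e^{iθ₄} gives r₂ω₂e^{iθ₂}+r₃ω₃e^{iθ₃}=r₄ω₄e^{iθ₄}.
Eliminating the other unknown: ω₃ = r₂ω₂ sin(θ₄−θ₂) / [r₃ sin(θ₃−θ₄)].
Numerator sine = +0.89879; denominator sine = -0.98196.
Result = 0.1167·24.42·(+0.89879) / (0.2562·(-0.98196)) = -10.181 rad/s; magnitude 10.181 rad/s.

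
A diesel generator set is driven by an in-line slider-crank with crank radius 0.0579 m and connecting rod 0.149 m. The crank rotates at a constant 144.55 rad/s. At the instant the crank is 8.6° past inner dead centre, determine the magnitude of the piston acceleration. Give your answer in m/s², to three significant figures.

ω = 144.6 rad/s
x(θ) = r cosθ + √(L² − r² sin²θ); with ω constant, a = ω²·d²x/dθ².
d²x/dθ² = −r cosθ − r²(cos2θ)/√u − r⁴ sin²2θ/(4u^{3/2}),  u = L² − r² sin²θ = 0.022126 m².
Substituting r = 0.0579 m, L = 0.149 m, θ = 8.6°: d²x/dθ² = -0.078853 m.
a = ω²·d²x/dθ² = (144.6)²·(-0.078853) = -1647.6 m/s²;  |a| = 1647.6 m/s².

1650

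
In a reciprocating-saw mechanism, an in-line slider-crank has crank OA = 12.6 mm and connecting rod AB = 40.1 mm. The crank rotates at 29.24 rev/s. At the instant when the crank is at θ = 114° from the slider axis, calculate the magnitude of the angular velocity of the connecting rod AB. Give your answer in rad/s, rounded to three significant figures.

24.5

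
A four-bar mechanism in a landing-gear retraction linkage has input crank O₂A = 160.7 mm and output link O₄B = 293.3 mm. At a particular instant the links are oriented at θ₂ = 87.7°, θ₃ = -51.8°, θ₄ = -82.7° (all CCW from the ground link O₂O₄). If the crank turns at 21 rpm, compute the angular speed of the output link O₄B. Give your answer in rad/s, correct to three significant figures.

1.52

ω₂ = 2.199 rad/s (from 21 rpm).
Differentiating the loop-closure r₂e^{iθ₂}+r₃e^{iθ₃}=r₁+r₄e^{iθ₄} gives r₂ω₂e^{iθ₂}+r₃ω₃e^{iθ₃}=r₄ω₄e^{iθ₄}.
Eliminating the other unknown: ω₄ = r₂ω₂ sin(θ₂−θ₃) / [r₄ sin(θ₄−θ₃)].
Numerator sine = +0.64945; denominator sine = -0.51354.
Result = 0.1607·2.199·(+0.64945) / (0.2933·(-0.51354)) = -1.5238 rad/s; magnitude 1.5238 rad/s.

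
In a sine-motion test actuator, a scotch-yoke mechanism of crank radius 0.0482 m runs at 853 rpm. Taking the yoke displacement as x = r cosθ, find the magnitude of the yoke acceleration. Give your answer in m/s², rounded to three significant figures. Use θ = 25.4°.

347

ω = 89.33 rad/s (from 853 rpm).
x = r cosθ ⇒ ẍ = −rω² cosθ (ω constant).
|a| = rω²|cosθ| = 0.0482·(89.33)²·|cos 25.4°| = 347.42 m/s².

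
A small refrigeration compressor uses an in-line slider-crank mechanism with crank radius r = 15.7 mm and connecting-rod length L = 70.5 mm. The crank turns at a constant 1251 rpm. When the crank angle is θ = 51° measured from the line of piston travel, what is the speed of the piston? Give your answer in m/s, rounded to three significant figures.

ω = 2π·1251/60 = 131 rad/s
For an in-line slider-crank, x = r cosθ + √(L² − r² sin²θ), so v = −rω sinθ·[1 + r cosθ/√(L² − r² sin²θ)].
With r = 0.0157 m, L = 0.0705 m, θ = 51°: √(L² − r² sin²θ) = 0.069436 m.
v = −0.0157·131·0.77715·[1 + 0.0157·0.62932/0.069436] = -1.8259 m/s.
|v| = 1.8259 m/s.

1.83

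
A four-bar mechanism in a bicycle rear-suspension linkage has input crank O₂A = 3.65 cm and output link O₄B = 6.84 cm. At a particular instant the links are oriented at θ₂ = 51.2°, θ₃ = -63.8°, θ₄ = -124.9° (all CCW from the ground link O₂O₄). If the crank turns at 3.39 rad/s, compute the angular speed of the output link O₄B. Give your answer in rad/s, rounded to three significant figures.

ω₂ = 3.39 rad/s
Differentiating the loop-closure r₂e^{iθ₂}+r₃e^{iθ₃}=r₁+r₄e^{iθ₄} gives r₂ω₂e^{iθ₂}+r₃ω₃e^{iθ₃}=r₄ω₄e^{iθ₄}.
Eliminating the other unknown: ω₄ = r₂ω₂ sin(θ₂−θ₃) / [r₄ sin(θ₄−θ₃)].
Numerator sine = +0.90631; denominator sine = -0.87546.
Result = 0.0365·3.39·(+0.90631) / (0.0684·(-0.87546)) = -1.8727 rad/s; magnitude 1.8727 rad/s.

1.87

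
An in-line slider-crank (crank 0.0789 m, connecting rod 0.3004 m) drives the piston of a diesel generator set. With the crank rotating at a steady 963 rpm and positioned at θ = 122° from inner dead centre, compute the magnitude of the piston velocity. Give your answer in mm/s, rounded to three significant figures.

5780

ω = 2π·963/60 = 100.8 rad/s
For an in-line slider-crank, x = r cosθ + √(L² − r² sin²θ), so v = −rω sinθ·[1 + r cosθ/√(L² − r² sin²θ)].
With r = 0.0789 m, L = 0.3004 m, θ = 122°: √(L² − r² sin²θ) = 0.29285 m.
v = −0.0789·100.8·0.84805·[1 + 0.0789·-0.52992/0.29285] = -5.7843 m/s.
|v| = 5.7843 m/s = 5784.3 mm/s.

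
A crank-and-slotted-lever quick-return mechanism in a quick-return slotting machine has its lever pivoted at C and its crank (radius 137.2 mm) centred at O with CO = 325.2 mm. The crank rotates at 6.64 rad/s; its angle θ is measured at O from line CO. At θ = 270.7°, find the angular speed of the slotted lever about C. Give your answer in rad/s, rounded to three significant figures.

1.02

ω = 6.64 rad/s
Crank pin A relative to C: A = (d + r cosθ, r sinθ); lever angle φ = atan2(r sinθ, d + r cosθ).
Differentiating tanφ: φ̇ = rω(d cosθ + r)/(d² + r² + 2dr cosθ).
d² + r² + 2dr cosθ = |CA|² = 0.125669 m²;  d cosθ + r = +0.14117 m.
|ω_lever| = |0.1372·6.64·+0.14117| / 0.125669 = 1.0234 rad/s.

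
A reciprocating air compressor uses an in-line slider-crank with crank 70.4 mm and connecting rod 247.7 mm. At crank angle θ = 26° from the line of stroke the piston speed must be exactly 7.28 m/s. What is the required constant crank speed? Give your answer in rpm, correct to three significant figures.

1790

For an in-line slider-crank, |v_piston| = rω|sinθ|·[1 + r cosθ/√(L² − r² sin²θ)].
With r = 0.0704 m, L = 0.2477 m, θ = 26°: the bracketed kinematic factor |dx/dθ| = 0.038807 m.
ω = v/|dx/dθ| = 7.28/0.038807 = 187.6 rad/s.
N = 60ω/(2π) = 1791.4 rpm.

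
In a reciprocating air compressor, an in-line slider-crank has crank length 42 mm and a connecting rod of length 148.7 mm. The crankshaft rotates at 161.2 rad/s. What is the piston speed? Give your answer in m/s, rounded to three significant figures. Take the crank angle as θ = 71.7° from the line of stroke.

ω = 161.2 rad/s
For an in-line slider-crank, x = r cosθ + √(L² − r² sin²θ), so v = −rω sinθ·[1 + r cosθ/√(L² − r² sin²θ)].
With r = 0.042 m, L = 0.1487 m, θ = 71.7°: √(L² − r² sin²θ) = 0.14325 m.
v = −0.042·161.2·0.94943·[1 + 0.042·0.31399/0.14325] = -7.0197 m/s.
|v| = 7.0197 m/s.

7.02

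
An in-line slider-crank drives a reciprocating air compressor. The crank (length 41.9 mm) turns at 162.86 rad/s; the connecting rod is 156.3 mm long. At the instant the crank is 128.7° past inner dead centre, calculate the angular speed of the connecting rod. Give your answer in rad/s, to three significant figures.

ω = 162.9 rad/s
The rod makes angle φ with the slider axis where L sinφ = r sinθ; differentiating, L cosφ·φ̇ = r ω cosθ.
L cosφ = √(L² − r² sin²θ) = 0.15284 m.
|ω_rod| = r ω |cosθ| / √(L² − r² sin²θ) = 0.0419·162.9·0.62524/0.15284 = 27.915 rad/s.

27.9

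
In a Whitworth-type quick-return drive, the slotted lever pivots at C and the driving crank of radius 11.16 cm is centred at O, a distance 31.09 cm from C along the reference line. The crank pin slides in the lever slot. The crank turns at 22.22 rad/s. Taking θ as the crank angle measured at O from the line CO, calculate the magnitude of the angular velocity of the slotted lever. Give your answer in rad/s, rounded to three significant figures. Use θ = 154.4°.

8.99

ω = 22.22 rad/s
Crank pin A relative to C: A = (d + r cosθ, r sinθ); lever angle φ = atan2(r sinθ, d + r cosθ).
Differentiating tanφ: φ̇ = rω(d cosθ + r)/(d² + r² + 2dr cosθ).
d² + r² + 2dr cosθ = |CA|² = 0.0465326 m²;  d cosθ + r = -0.16878 m.
|ω_lever| = |0.1116·22.22·-0.16878| / 0.0465326 = 8.9944 rad/s.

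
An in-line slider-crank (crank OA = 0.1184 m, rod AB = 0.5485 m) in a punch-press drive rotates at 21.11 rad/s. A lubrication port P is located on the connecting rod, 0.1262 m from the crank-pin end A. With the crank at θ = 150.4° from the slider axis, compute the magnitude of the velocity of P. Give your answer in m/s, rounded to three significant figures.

2.05

ω = 21.11 rad/s.  Crank-pin speed |V_A| = rω = 2.4994 m/s, perpendicular to OA.
Rod angle: sinφ = −(r/L) sinθ ⇒ φ = -6.121°; ω_rod = −rω cosθ/√(L²−r²sin²θ) = +3.9849 rad/s.
V_P = V_A + ω_rod × AP, with AP = 0.1262 m along the rod.
Components: V_Px = −rω sinθ − a·ω_rod·sinφ = -1.181 m/s;  V_Py = rω cosθ + a·ω_rod·cosφ = -1.6732 m/s.
|V_P| = √(V_Px² + V_Py²) = 2.048 m/s.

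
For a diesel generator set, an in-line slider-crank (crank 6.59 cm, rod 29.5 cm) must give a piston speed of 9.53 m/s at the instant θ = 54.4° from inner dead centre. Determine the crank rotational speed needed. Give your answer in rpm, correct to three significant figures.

1500

For an in-line slider-crank, |v_piston| = rω|sinθ|·[1 + r cosθ/√(L² − r² sin²θ)].
With r = 0.0659 m, L = 0.295 m, θ = 54.4°: the bracketed kinematic factor |dx/dθ| = 0.060669 m.
ω = v/|dx/dθ| = 9.53/0.060669 = 157.08 rad/s.
N = 60ω/(2π) = 1500 rpm.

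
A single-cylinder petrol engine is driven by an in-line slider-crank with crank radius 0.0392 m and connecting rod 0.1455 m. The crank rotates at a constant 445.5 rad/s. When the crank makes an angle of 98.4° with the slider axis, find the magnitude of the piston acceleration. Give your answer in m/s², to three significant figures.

3210

ω = 445.5 rad/s
x(θ) = r cosθ + √(L² − r² sin²θ); with ω constant, a = ω²·d²x/dθ².
d²x/dθ² = −r cosθ − r²(cos2θ)/√u − r⁴ sin²2θ/(4u^{3/2}),  u = L² − r² sin²θ = 0.0196664 m².
Substituting r = 0.0392 m, L = 0.1455 m, θ = 98.4°: d²x/dθ² = +0.016198 m.
a = ω²·d²x/dθ² = (445.5)²·(+0.016198) = +3214.9 m/s²;  |a| = 3214.9 m/s².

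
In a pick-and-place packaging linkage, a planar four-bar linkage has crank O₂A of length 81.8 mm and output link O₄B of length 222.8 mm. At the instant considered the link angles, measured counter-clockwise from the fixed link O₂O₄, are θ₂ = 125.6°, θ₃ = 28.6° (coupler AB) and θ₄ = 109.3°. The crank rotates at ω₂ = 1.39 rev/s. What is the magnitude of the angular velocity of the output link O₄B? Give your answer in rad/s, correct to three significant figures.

3.23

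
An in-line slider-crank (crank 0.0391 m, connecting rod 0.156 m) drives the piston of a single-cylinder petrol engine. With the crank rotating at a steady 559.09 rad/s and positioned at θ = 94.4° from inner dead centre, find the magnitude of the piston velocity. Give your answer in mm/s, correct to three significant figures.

ω = 559.1 rad/s
For an in-line slider-crank, x = r cosθ + √(L² − r² sin²θ), so v = −rω sinθ·[1 + r cosθ/√(L² − r² sin²θ)].
With r = 0.0391 m, L = 0.156 m, θ = 94.4°: √(L² − r² sin²θ) = 0.15105 m.
v = −0.0391·559.1·0.99705·[1 + 0.0391·-0.07672/0.15105] = -21.363 m/s.
|v| = 21.363 m/s = 21363 mm/s.

21400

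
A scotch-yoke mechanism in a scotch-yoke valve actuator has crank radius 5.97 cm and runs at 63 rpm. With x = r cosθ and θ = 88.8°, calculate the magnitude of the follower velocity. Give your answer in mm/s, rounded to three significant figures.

ω = 6.597 rad/s (from 63 rpm).
x = r cosθ ⇒ ẋ = −rω sinθ.
|v| = rω|sinθ| = 0.0597·6.597·|sin 88.8°| = 0.39378 m/s = 393.78 mm/s.

394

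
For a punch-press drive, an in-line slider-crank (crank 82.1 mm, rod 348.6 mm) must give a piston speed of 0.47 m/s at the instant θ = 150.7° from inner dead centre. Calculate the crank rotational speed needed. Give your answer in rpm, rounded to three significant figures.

141

For an in-line slider-crank, |v_piston| = rω|sinθ|·[1 + r cosθ/√(L² − r² sin²θ)].
With r = 0.0821 m, L = 0.3486 m, θ = 150.7°: the bracketed kinematic factor |dx/dθ| = 0.031871 m.
ω = v/|dx/dθ| = 0.47/0.031871 = 14.747 rad/s.
N = 60ω/(2π) = 140.82 rpm.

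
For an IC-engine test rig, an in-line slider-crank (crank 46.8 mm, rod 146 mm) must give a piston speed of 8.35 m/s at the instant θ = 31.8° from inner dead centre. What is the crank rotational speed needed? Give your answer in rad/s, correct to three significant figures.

265

For an in-line slider-crank, |v_piston| = rω|sinθ|·[1 + r cosθ/√(L² − r² sin²θ)].
With r = 0.0468 m, L = 0.146 m, θ = 31.8°: the bracketed kinematic factor |dx/dθ| = 0.031478 m.
ω = v/|dx/dθ| = 8.35/0.031478 = 265.26 rad/s.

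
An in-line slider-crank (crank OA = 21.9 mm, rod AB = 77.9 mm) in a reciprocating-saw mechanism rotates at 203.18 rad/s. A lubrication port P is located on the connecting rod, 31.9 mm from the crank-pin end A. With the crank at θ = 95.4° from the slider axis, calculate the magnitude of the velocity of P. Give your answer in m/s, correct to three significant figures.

4.39

ω = 203.2 rad/s.  Crank-pin speed |V_A| = rω = 4.4496 m/s, perpendicular to OA.
Rod angle: sinφ = −(r/L) sinθ ⇒ φ = -16.253°; ω_rod = −rω cosθ/√(L²−r²sin²θ) = +5.5992 rad/s.
V_P = V_A + ω_rod × AP, with AP = 0.0319 m along the rod.
Components: V_Px = −rω sinθ − a·ω_rod·sinφ = -4.3799 m/s;  V_Py = rω cosθ + a·ω_rod·cosφ = -0.24727 m/s.
|V_P| = √(V_Px² + V_Py²) = 4.3869 m/s.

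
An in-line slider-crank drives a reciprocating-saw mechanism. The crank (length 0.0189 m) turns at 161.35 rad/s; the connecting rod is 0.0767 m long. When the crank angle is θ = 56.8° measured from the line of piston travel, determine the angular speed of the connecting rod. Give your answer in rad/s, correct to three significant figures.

ω = 161.3 rad/s
The rod makes angle φ with the slider axis where L sinφ = r sinθ; differentiating, L cosφ·φ̇ = r ω cosθ.
L cosφ = √(L² − r² sin²θ) = 0.075052 m.
|ω_rod| = r ω |cosθ| / √(L² − r² sin²θ) = 0.0189·161.3·0.54756/0.075052 = 22.249 rad/s.

22.2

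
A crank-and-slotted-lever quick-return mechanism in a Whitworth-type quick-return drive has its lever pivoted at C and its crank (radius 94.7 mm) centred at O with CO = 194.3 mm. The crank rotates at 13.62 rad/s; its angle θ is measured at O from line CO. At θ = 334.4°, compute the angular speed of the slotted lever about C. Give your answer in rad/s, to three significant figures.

4.36

ω = 13.62 rad/s
Crank pin A relative to C: A = (d + r cosθ, r sinθ); lever angle φ = atan2(r sinθ, d + r cosθ).
Differentiating tanφ: φ̇ = rω(d cosθ + r)/(d² + r² + 2dr cosθ).
d² + r² + 2dr cosθ = |CA|² = 0.0799084 m²;  d cosθ + r = +0.26993 m.
|ω_lever| = |0.0947·13.62·+0.26993| / 0.0799084 = 4.3569 rad/s.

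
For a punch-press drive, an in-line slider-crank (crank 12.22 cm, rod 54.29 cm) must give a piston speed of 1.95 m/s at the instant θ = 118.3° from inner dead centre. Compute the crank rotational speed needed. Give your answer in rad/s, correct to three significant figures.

20.3

For an in-line slider-crank, |v_piston| = rω|sinθ|·[1 + r cosθ/√(L² − r² sin²θ)].
With r = 0.1222 m, L = 0.5429 m, θ = 118.3°: the bracketed kinematic factor |dx/dθ| = 0.09588 m.
ω = v/|dx/dθ| = 1.95/0.09588 = 20.338 rad/s.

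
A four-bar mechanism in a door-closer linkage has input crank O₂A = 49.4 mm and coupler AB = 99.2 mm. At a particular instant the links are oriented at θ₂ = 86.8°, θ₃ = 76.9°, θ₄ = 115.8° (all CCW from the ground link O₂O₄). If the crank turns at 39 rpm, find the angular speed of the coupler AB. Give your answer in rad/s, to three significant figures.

1.57

ω₂ = 4.084 rad/s (from 39 rpm).
Differentiating the loop-closure r₂e^{iθ₂}+r₃e^{iθ₃}=r₁+r₄e^{iθ₄} gives r₂ω₂e^{iθ₂}+r₃ω₃e^{iθ₃}=r₄ω₄e^{iθ₄}.
Eliminating the other unknown: ω₃ = r₂ω₂ sin(θ₄−θ₂) / [r₃ sin(θ₃−θ₄)].
Numerator sine = +0.48481; denominator sine = -0.62796.
Result = 0.0494·4.084·(+0.48481) / (0.0992·(-0.62796)) = -1.5702 rad/s; magnitude 1.5702 rad/s.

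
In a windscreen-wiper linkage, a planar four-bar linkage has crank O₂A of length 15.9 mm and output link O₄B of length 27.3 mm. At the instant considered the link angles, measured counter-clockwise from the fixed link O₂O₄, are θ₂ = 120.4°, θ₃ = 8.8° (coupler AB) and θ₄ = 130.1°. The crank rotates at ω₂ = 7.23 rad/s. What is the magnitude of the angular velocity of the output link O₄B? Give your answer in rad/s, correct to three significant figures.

ω₂ = 7.23 rad/s
Differentiating the loop-closure r₂e^{iθ₂}+r₃e^{iθ₃}=r₁+r₄e^{iθ₄} gives r₂ω₂e^{iθ₂}+r₃ω₃e^{iθ₃}=r₄ω₄e^{iθ₄}.
Eliminating the other unknown: ω₄ = r₂ω₂ sin(θ₂−θ₃) / [r₄ sin(θ₄−θ₃)].
Numerator sine = +0.92978; denominator sine = +0.85446.
Result = 0.0159·7.23·(+0.92978) / (0.0273·(+0.85446)) = +4.5821 rad/s; magnitude 4.5821 rad/s.

4.58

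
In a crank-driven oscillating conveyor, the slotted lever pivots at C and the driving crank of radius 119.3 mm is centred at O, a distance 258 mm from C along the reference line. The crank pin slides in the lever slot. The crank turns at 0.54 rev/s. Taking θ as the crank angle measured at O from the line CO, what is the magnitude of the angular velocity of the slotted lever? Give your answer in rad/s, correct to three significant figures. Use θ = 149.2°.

1.48

ω = 3.393 rad/s (from 0.54 rev/s).
Crank pin A relative to C: A = (d + r cosθ, r sinθ); lever angle φ = atan2(r sinθ, d + r cosθ).
Differentiating tanφ: φ̇ = rω(d cosθ + r)/(d² + r² + 2dr cosθ).
d² + r² + 2dr cosθ = |CA|² = 0.0279199 m²;  d cosθ + r = -0.10231 m.
|ω_lever| = |0.1193·3.393·-0.10231| / 0.0279199 = 1.4833 rad/s.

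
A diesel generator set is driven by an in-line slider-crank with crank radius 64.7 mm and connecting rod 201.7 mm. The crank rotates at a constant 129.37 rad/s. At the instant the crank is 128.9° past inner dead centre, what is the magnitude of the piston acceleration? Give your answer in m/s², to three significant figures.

746

ω = 129.4 rad/s
x(θ) = r cosθ + √(L² − r² sin²θ); with ω constant, a = ω²·d²x/dθ².
d²x/dθ² = −r cosθ − r²(cos2θ)/√u − r⁴ sin²2θ/(4u^{3/2}),  u = L² − r² sin²θ = 0.0381475 m².
Substituting r = 0.0647 m, L = 0.2017 m, θ = 128.9°: d²x/dθ² = +0.044597 m.
a = ω²·d²x/dθ² = (129.4)²·(+0.044597) = +746.4 m/s²;  |a| = 746.4 m/s².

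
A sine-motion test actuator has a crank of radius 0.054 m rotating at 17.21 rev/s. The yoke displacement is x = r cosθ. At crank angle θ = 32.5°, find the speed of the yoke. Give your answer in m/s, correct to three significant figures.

3.14

ω = 108.1 rad/s (from 17.21 rev/s).
x = r cosθ ⇒ ẋ = −rω sinθ.
|v| = rω|sinθ| = 0.054·108.1·|sin 32.5°| = 3.1374 m/s.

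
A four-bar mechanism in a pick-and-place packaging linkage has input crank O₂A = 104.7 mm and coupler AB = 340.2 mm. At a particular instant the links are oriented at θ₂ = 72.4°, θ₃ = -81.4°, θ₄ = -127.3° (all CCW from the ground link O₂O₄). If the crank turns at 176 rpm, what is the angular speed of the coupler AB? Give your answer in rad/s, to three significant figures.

2.66

ω₂ = 18.43 rad/s (from 176 rpm).
Differentiating the loop-closure r₂e^{iθ₂}+r₃e^{iθ₃}=r₁+r₄e^{iθ₄} gives r₂ω₂e^{iθ₂}+r₃ω₃e^{iθ₃}=r₄ω₄e^{iθ₄}.
Eliminating the other unknown: ω₃ = r₂ω₂ sin(θ₄−θ₂) / [r₃ sin(θ₃−θ₄)].
Numerator sine = +0.33710; denominator sine = +0.71813.
Result = 0.1047·18.43·(+0.33710) / (0.3402·(+0.71813)) = +2.6626 rad/s; magnitude 2.6626 rad/s.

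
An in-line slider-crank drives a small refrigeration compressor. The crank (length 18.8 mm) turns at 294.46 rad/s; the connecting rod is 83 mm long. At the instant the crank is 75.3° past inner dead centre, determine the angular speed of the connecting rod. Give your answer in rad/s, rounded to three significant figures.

17.3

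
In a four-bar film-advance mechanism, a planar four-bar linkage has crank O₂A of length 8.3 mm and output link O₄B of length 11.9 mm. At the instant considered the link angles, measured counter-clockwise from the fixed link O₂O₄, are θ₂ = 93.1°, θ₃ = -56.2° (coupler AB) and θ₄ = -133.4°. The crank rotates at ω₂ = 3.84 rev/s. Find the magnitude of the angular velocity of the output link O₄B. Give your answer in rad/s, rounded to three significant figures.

8.81

ω₂ = 24.13 rad/s (from 3.84 rev/s).
Differentiating the loop-closure r₂e^{iθ₂}+r₃e^{iθ₃}=r₁+r₄e^{iθ₄} gives r₂ω₂e^{iθ₂}+r₃ω₃e^{iθ₃}=r₄ω₄e^{iθ₄}.
Eliminating the other unknown: ω₄ = r₂ω₂ sin(θ₂−θ₃) / [r₄ sin(θ₄−θ₃)].
Numerator sine = +0.51054; denominator sine = -0.97515.
Result = 0.0083·24.13·(+0.51054) / (0.0119·(-0.97515)) = -8.8106 rad/s; magnitude 8.8106 rad/s.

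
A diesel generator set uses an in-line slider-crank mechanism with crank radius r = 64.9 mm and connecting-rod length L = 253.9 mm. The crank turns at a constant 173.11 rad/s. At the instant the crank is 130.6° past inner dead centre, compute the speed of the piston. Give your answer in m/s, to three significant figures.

ω = 173.1 rad/s
For an in-line slider-crank, x = r cosθ + √(L² − r² sin²θ), so v = −rω sinθ·[1 + r cosθ/√(L² − r² sin²θ)].
With r = 0.0649 m, L = 0.2539 m, θ = 130.6°: √(L² − r² sin²θ) = 0.24907 m.
v = −0.0649·173.1·0.75927·[1 + 0.0649·-0.65077/0.24907] = -7.0838 m/s.
|v| = 7.0838 m/s.

7.08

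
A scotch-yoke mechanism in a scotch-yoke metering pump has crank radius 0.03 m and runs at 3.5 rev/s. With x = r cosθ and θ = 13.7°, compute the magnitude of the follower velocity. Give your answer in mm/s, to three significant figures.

ω = 21.99 rad/s (from 3.5 rev/s).
x = r cosθ ⇒ ẋ = −rω sinθ.
|v| = rω|sinθ| = 0.03·21.99·|sin 13.7°| = 0.15625 m/s = 156.25 mm/s.

156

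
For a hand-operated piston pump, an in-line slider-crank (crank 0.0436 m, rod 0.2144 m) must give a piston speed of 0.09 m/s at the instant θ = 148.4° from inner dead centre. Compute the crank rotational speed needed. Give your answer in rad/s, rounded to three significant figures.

4.77

For an in-line slider-crank, |v_piston| = rω|sinθ|·[1 + r cosθ/√(L² − r² sin²θ)].
With r = 0.0436 m, L = 0.2144 m, θ = 148.4°: the bracketed kinematic factor |dx/dθ| = 0.018866 m.
ω = v/|dx/dθ| = 0.09/0.018866 = 4.7705 rad/s.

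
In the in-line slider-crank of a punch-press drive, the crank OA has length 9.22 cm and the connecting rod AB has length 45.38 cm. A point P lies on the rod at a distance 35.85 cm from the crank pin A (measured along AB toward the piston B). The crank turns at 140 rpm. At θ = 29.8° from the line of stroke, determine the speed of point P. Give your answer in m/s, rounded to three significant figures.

0.804

ω = 14.66 rad/s.  Crank-pin speed |V_A| = rω = 1.3517 m/s, perpendicular to OA.
Rod angle: sinφ = −(r/L) sinθ ⇒ φ = -5.795°; ω_rod = −rω cosθ/√(L²−r²sin²θ) = -2.5981 rad/s.
V_P = V_A + ω_rod × AP, with AP = 0.3585 m along the rod.
Components: V_Px = −rω sinθ − a·ω_rod·sinφ = -0.76582 m/s;  V_Py = rω cosθ + a·ω_rod·cosφ = +0.24633 m/s.
|V_P| = √(V_Px² + V_Py²) = 0.80446 m/s.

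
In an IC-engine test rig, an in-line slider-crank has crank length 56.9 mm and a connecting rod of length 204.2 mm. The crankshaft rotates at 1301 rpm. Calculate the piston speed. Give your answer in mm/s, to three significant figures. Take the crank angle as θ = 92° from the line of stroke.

ω = 2π·1301/60 = 136.2 rad/s
For an in-line slider-crank, x = r cosθ + √(L² − r² sin²θ), so v = −rω sinθ·[1 + r cosθ/√(L² − r² sin²θ)].
With r = 0.0569 m, L = 0.2042 m, θ = 92°: √(L² − r² sin²θ) = 0.19612 m.
v = −0.0569·136.2·0.99939·[1 + 0.0569·-0.03490/0.19612] = -7.6689 m/s.
|v| = 7.6689 m/s = 7668.9 mm/s.

7670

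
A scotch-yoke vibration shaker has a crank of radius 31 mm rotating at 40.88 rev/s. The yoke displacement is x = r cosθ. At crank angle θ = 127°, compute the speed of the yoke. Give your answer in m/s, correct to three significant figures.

6.36

ω = 256.9 rad/s (from 40.88 rev/s).
x = r cosθ ⇒ ẋ = −rω sinθ.
|v| = rω|sinθ| = 0.031·256.9·|sin 127°| = 6.3592 m/s.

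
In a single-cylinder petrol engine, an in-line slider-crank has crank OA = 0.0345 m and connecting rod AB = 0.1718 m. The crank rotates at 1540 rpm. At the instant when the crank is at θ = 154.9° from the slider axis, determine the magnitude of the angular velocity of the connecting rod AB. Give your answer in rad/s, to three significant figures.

29.4

ω = 161.3 rad/s (converted from 1540 rpm).
The rod makes angle φ with the slider axis where L sinφ = r sinθ; differentiating, L cosφ·φ̇ = r ω cosθ.
L cosφ = √(L² − r² sin²θ) = 0.17118 m.
|ω_rod| = r ω |cosθ| / √(L² − r² sin²θ) = 0.0345·161.3·0.90557/0.17118 = 29.434 rad/s.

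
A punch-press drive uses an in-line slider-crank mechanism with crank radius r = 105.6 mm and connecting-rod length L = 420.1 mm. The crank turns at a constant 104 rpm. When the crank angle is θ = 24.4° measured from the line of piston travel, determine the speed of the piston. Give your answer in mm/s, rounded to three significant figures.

584

ω = 2π·104/60 = 10.89 rad/s
For an in-line slider-crank, x = r cosθ + √(L² − r² sin²θ), so v = −rω sinθ·[1 + r cosθ/√(L² − r² sin²θ)].
With r = 0.1056 m, L = 0.4201 m, θ = 24.4°: √(L² − r² sin²θ) = 0.41783 m.
v = −0.1056·10.89·0.41310·[1 + 0.1056·0.91068/0.41783] = -0.58445 m/s.
|v| = 0.58445 m/s = 584.45 mm/s.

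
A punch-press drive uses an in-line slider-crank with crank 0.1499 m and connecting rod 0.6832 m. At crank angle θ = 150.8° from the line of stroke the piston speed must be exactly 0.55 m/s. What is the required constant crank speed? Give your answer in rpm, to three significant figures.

89.0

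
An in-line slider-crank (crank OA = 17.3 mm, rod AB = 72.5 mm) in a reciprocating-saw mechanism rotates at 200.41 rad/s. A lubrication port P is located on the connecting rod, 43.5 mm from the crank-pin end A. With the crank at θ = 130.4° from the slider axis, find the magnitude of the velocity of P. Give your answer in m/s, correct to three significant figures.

2.55

ω = 200.4 rad/s.  Crank-pin speed |V_A| = rω = 3.4671 m/s, perpendicular to OA.
Rod angle: sinφ = −(r/L) sinθ ⇒ φ = -10.470°; ω_rod = −rω cosθ/√(L²−r²sin²θ) = +31.519 rad/s.
V_P = V_A + ω_rod × AP, with AP = 0.0435 m along the rod.
Components: V_Px = −rω sinθ − a·ω_rod·sinφ = -2.3912 m/s;  V_Py = rω cosθ + a·ω_rod·cosφ = -0.89884 m/s.
|V_P| = √(V_Px² + V_Py²) = 2.5545 m/s.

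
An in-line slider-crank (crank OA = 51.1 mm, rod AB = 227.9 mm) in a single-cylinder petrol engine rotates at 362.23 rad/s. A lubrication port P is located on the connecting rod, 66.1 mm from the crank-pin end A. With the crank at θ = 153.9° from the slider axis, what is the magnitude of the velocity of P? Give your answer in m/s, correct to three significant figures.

ω = 362.2 rad/s.  Crank-pin speed |V_A| = rω = 18.51 m/s, perpendicular to OA.
Rod angle: sinφ = −(r/L) sinθ ⇒ φ = -5.661°; ω_rod = −rω cosθ/√(L²−r²sin²θ) = +73.295 rad/s.
V_P = V_A + ω_rod × AP, with AP = 0.0661 m along the rod.
Components: V_Px = −rω sinθ − a·ω_rod·sinφ = -7.6653 m/s;  V_Py = rω cosθ + a·ω_rod·cosφ = -11.801 m/s.
|V_P| = √(V_Px² + V_Py²) = 14.072 m/s.

14.1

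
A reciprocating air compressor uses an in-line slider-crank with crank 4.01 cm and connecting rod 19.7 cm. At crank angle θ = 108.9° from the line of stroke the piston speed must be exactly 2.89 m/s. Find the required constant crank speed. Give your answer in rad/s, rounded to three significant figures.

81.7

For an in-line slider-crank, |v_piston| = rω|sinθ|·[1 + r cosθ/√(L² − r² sin²θ)].
With r = 0.0401 m, L = 0.197 m, θ = 108.9°: the bracketed kinematic factor |dx/dθ| = 0.035389 m.
ω = v/|dx/dθ| = 2.89/0.035389 = 81.664 rad/s.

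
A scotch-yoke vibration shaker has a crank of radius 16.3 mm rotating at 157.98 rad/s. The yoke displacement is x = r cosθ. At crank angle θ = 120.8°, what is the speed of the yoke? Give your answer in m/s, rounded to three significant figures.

ω = 158 rad/s
x = r cosθ ⇒ ẋ = −rω sinθ.
|v| = rω|sinθ| = 0.0163·158·|sin 120.8°| = 2.2119 m/s.

2.21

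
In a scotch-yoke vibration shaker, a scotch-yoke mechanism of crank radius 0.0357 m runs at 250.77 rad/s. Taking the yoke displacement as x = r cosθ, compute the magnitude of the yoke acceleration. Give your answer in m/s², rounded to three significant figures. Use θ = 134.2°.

1570

ω = 250.8 rad/s
x = r cosθ ⇒ ẍ = −rω² cosθ (ω constant).
|a| = rω²|cosθ| = 0.0357·(250.8)²·|cos 134.2°| = 1565.1 m/s².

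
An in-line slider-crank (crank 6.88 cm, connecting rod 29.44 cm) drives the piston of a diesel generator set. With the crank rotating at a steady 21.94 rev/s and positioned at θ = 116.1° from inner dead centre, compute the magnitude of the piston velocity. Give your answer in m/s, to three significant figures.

ω = 2π·21.9 = 137.9 rad/s
For an in-line slider-crank, x = r cosθ + √(L² − r² sin²θ), so v = −rω sinθ·[1 + r cosθ/√(L² − r² sin²θ)].
With r = 0.0688 m, L = 0.2944 m, θ = 116.1°: √(L² − r² sin²θ) = 0.28784 m.
v = −0.0688·137.9·0.89803·[1 + 0.0688·-0.43994/0.28784] = -7.6215 m/s.
|v| = 7.6215 m/s.

7.62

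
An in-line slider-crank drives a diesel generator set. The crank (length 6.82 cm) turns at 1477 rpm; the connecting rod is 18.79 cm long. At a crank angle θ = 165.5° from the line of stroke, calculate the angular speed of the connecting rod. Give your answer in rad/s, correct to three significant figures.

54.6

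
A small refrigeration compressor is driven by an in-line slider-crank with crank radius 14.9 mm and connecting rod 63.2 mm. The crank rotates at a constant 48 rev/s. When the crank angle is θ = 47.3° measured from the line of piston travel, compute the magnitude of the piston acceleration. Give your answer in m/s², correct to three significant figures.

898

ω = 2π·48 = 301.6 rad/s
x(θ) = r cosθ + √(L² − r² sin²θ); with ω constant, a = ω²·d²x/dθ².
d²x/dθ² = −r cosθ − r²(cos2θ)/√u − r⁴ sin²2θ/(4u^{3/2}),  u = L² − r² sin²θ = 0.00387433 m².
Substituting r = 0.0149 m, L = 0.0632 m, θ = 47.3°: d²x/dθ² = -0.0098693 m.
a = ω²·d²x/dθ² = (301.6)²·(-0.0098693) = -897.69 m/s²;  |a| = 897.69 m/s².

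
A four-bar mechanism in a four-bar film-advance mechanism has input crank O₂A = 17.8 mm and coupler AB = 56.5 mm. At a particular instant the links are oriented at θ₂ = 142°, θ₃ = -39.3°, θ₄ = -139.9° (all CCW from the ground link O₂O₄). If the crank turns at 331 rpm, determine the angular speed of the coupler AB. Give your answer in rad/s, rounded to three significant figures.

ω₂ = 34.66 rad/s (from 331 rpm).
Differentiating the loop-closure r₂e^{iθ₂}+r₃e^{iθ₃}=r₁+r₄e^{iθ₄} gives r₂ω₂e^{iθ₂}+r₃ω₃e^{iθ₃}=r₄ω₄e^{iθ₄}.
Eliminating the other unknown: ω₃ = r₂ω₂ sin(θ₄−θ₂) / [r₃ sin(θ₃−θ₄)].
Numerator sine = +0.97851; denominator sine = +0.98294.
Result = 0.0178·34.66·(+0.97851) / (0.0565·(+0.98294)) = +10.871 rad/s; magnitude 10.871 rad/s.

10.9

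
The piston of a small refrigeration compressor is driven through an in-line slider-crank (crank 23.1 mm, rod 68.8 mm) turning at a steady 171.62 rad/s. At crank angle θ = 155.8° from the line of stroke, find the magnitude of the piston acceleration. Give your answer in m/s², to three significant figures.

ω = 171.6 rad/s
x(θ) = r cosθ + √(L² − r² sin²θ); with ω constant, a = ω²·d²x/dθ².
d²x/dθ² = −r cosθ − r²(cos2θ)/√u − r⁴ sin²2θ/(4u^{3/2}),  u = L² − r² sin²θ = 0.00464377 m².
Substituting r = 0.0231 m, L = 0.0688 m, θ = 155.8°: d²x/dθ² = +0.015745 m.
a = ω²·d²x/dθ² = (171.6)²·(+0.015745) = +463.75 m/s²;  |a| = 463.75 m/s².

464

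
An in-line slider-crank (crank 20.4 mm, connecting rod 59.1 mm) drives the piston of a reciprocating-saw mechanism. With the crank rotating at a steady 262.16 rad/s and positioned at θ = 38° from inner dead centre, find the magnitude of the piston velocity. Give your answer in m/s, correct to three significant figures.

ω = 262.2 rad/s
For an in-line slider-crank, x = r cosθ + √(L² − r² sin²θ), so v = −rω sinθ·[1 + r cosθ/√(L² − r² sin²θ)].
With r = 0.0204 m, L = 0.0591 m, θ = 38°: √(L² − r² sin²θ) = 0.05775 m.
v = −0.0204·262.2·0.61566·[1 + 0.0204·0.78801/0.05775] = -4.2091 m/s.
|v| = 4.2091 m/s.

4.21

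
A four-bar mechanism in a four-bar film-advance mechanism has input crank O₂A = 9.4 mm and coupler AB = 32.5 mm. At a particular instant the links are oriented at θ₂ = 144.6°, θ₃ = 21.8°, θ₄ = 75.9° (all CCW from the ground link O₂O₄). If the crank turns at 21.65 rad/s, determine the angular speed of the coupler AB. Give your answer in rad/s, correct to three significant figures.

7.20

ω₂ = 21.65 rad/s
Differentiating the loop-closure r₂e^{iθ₂}+r₃e^{iθ₃}=r₁+r₄e^{iθ₄} gives r₂ω₂e^{iθ₂}+r₃ω₃e^{iθ₃}=r₄ω₄e^{iθ₄}.
Eliminating the other unknown: ω₃ = r₂ω₂ sin(θ₄−θ₂) / [r₃ sin(θ₃−θ₄)].
Numerator sine = -0.93169; denominator sine = -0.81004.
Result = 0.0094·21.65·(-0.93169) / (0.0325·(-0.81004)) = +7.2022 rad/s; magnitude 7.2022 rad/s.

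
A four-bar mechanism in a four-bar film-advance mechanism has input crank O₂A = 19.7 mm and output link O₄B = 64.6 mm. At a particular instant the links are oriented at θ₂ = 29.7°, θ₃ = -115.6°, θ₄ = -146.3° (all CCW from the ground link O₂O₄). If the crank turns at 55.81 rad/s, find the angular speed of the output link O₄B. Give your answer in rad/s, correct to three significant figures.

19.0

ω₂ = 55.81 rad/s
Differentiating the loop-closure r₂e^{iθ₂}+r₃e^{iθ₃}=r₁+r₄e^{iθ₄} gives r₂ω₂e^{iθ₂}+r₃ω₃e^{iθ₃}=r₄ω₄e^{iθ₄}.
Eliminating the other unknown: ω₄ = r₂ω₂ sin(θ₂−θ₃) / [r₄ sin(θ₄−θ₃)].
Numerator sine = +0.56928; denominator sine = -0.51054.
Result = 0.0197·55.81·(+0.56928) / (0.0646·(-0.51054)) = -18.978 rad/s; magnitude 18.978 rad/s.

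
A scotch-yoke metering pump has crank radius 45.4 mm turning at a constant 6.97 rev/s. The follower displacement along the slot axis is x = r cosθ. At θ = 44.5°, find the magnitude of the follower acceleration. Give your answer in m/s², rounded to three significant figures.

ω = 43.79 rad/s (from 6.97 rev/s).
x = r cosθ ⇒ ẍ = −rω² cosθ (ω constant).
|a| = rω²|cosθ| = 0.0454·(43.79)²·|cos 44.5°| = 62.105 m/s².

62.1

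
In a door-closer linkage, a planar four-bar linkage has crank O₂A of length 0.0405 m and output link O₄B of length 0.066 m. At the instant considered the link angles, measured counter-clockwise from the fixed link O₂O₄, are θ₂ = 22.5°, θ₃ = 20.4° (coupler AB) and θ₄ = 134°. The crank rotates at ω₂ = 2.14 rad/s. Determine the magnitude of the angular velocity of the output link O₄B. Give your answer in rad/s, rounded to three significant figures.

ω₂ = 2.14 rad/s
Differentiating the loop-closure r₂e^{iθ₂}+r₃e^{iθ₃}=r₁+r₄e^{iθ₄} gives r₂ω₂e^{iθ₂}+r₃ω₃e^{iθ₃}=r₄ω₄e^{iθ₄}.
Eliminating the other unknown: ω₄ = r₂ω₂ sin(θ₂−θ₃) / [r₄ sin(θ₄−θ₃)].
Numerator sine = +0.03664; denominator sine = +0.91636.
Result = 0.0405·2.14·(+0.03664) / (0.066·(+0.91636)) = +0.052512 rad/s; magnitude 0.052512 rad/s.

0.0525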